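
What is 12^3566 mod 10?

4

Powers of 2 mod 10 repeat with period 4: 2, 4, 8, 6.
3566 mod 4 = 2, so the last digit matches 2^2 = 4.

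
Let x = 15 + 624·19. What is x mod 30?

21

624·19 = 11856.
Dividing 11856 by 30 gives quotient 395 and remainder 6.
(15 + 6) mod 30 = 21.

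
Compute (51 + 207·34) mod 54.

15

207·34 = 7038.
7038 − 130·54 = 18, so 7038 ≡ 18 (mod 54).
(51 + 18) mod 54 = 15.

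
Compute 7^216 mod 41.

16

Successive squares of 7 mod 41: 7^1≡7, 7^2≡8, 7^4≡23, 7^8≡37, 7^16≡16, 7^32≡10, 7^64≡18, 7^128≡37.
216 = 8 + 16 + 64 + 128, so 7^216 ≡ 37·16·18·37 ≡ 16 (mod 41).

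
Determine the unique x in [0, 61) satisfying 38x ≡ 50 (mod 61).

27

38⁻¹ ≡ 53 (mod 61) because 38·53 = 2014 = 33·61 + 1.
Multiplying both sides by 53: x ≡ 53·50 = 2650 ≡ 27 (mod 61).
Check: 38·27 = 1026 = 16·61 + 50.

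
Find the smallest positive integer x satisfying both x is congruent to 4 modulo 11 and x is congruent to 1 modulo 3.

Since 3·4 ≡ 1 (mod 11), take x = 1 + 3·((4−1)·4 mod 11) = 1 + 3·1 = 4.
Check: 4 mod 11 = 4, 4 mod 3 = 1.

4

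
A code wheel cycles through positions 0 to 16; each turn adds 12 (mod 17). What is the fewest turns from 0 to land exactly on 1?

12·10 = 120 = 7·17 + 1, so 12⁻¹ ≡ 10 (mod 17).

10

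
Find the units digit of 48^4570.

The units digit of 48^n cycles with period 4: 8, 4, 2, 6, …
4570 leaves remainder 2 on division by 4, so 48^4570 ends in 4.

4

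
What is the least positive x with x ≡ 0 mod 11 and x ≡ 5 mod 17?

22

x ≡ 0 (mod 11) gives x ∈ {0, 11, 22}.
The first of these with x mod 17 = 5 is 22.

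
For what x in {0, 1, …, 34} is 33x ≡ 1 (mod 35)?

33⁻¹ ≡ 17 (mod 35) because 33·17 = 561 = 16·35 + 1.
So x ≡ 17·1 = 17 ≡ 17 (mod 35).

17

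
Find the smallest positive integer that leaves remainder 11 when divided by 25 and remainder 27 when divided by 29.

Since 29·19 ≡ 1 (mod 25), take x = 27 + 29·((11−27)·19 mod 25) = 27 + 29·21 = 636.
Check: 636 mod 25 = 11, 636 mod 29 = 27.

636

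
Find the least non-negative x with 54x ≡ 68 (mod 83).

The inverse of 54 mod 83 is 20 (since 54·20 = 1080 ≡ 1).
So x ≡ 20·68 = 1360 ≡ 32 (mod 83).

32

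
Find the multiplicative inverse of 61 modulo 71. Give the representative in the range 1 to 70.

71 = 1·61 + 10
61 = 6·10 + 1
10 = 10·1 + 0
Back-substituting gives 61·7 ≡ 1 (mod 71).

7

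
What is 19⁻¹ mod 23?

19·17 = 323 = 14·23 + 1, so 19⁻¹ ≡ 17 (mod 23).

17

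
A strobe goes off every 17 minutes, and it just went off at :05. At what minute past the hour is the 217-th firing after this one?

34

217·17 = 3689.
3689 = 61·60 + 29, so 3689 mod 60 = 29.
(5 + 29) mod 60 = 34.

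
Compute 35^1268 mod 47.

36

Square-and-reduce mod 47: 35^1≡35, 35^2≡3, 35^4≡9, 35^8≡34, 35^16≡28, 35^32≡32, 35^64≡37, 35^128≡6, 35^256≡36, 35^512≡27, 35^1024≡24.
1268 = 4 + 16 + 32 + 64 + 128 + 1024, so 35^1268 ≡ 9·28·32·37·6·24 ≡ 36 (mod 47).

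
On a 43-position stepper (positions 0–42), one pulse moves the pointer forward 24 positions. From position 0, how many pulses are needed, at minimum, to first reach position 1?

9

43 = 1·24 + 19
24 = 1·19 + 5
19 = 3·5 + 4
5 = 1·4 + 1
4 = 4·1 + 0
Back-substituting gives 24·9 ≡ 1 (mod 43).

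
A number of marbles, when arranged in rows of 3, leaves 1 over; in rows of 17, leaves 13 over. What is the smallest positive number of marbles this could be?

13

Since 17·2 ≡ 1 (mod 3), take x = 13 + 17·((1−13)·2 mod 3) = 13 + 17·0 = 13.
Check: 13 mod 3 = 1, 13 mod 17 = 13.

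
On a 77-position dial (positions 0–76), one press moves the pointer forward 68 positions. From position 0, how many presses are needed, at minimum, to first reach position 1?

17

68·17 = 1156 = 15·77 + 1, so 68⁻¹ ≡ 17 (mod 77).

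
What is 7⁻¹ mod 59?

59 = 8·7 + 3
7 = 2·3 + 1
3 = 3·1 + 0
Back-substituting gives 7·17 ≡ 1 (mod 59).

17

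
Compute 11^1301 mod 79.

16

Successive squares of 11 mod 79: 11^1≡11, 11^2≡42, 11^4≡26, 11^8≡44, 11^16≡40, 11^32≡20, 11^64≡5, 11^128≡25, 11^256≡72, 11^512≡49, 11^1024≡31.
1301 = 1 + 4 + 16 + 256 + 1024, so 11^1301 ≡ 11·26·40·72·31 ≡ 16 (mod 79).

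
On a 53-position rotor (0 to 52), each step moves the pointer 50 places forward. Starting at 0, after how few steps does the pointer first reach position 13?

31

50⁻¹ ≡ 35 (mod 53) because 50·35 = 1750 = 33·53 + 1.
Multiplying both sides by 35: x ≡ 35·13 = 455 ≡ 31 (mod 53).
Check: 50·31 = 1550 = 29·53 + 13.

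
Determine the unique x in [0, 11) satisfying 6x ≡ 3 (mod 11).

6⁻¹ ≡ 2 (mod 11) because 6·2 = 12 = 1·11 + 1.
So x ≡ 2·3 = 6 ≡ 6 (mod 11).

6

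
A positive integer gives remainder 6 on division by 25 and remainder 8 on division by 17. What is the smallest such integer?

x ≡ 8 (mod 17) gives x ∈ {8, 25, 42, 59, 76, 93, 110, 127, …}.
The first of these with x mod 25 = 6 is 331.

331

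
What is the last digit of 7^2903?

3

Powers of 7 mod 10 repeat with period 4: 7, 9, 3, 1.
2903 leaves remainder 3 on division by 4, so 7^2903 ends in 3.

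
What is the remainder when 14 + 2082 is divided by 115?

2082 mod 115 = 12 (since 18·115 = 2070).
(14 + 12) mod 115 = 26.

26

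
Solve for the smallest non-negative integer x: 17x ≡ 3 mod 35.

17⁻¹ ≡ 33 (mod 35) because 17·33 = 561 = 16·35 + 1.
So x ≡ 33·3 = 99 ≡ 29 (mod 35).

29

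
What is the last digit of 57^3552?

1

The units digit of 57^n cycles with period 4: 7, 9, 3, 1, …
3552 leaves remainder 0 on division by 4, so 57^3552 ends in 1.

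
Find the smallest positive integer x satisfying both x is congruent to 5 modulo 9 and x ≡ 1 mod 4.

5

x ≡ 1 (mod 4) gives x ∈ {1, 5}.
The first of these with x mod 9 = 5 is 5.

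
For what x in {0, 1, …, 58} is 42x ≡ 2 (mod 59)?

The inverse of 42 mod 59 is 52 (since 42·52 = 2184 ≡ 1).
So x ≡ 52·2 = 104 ≡ 45 (mod 59).
Check: 42·45 = 1890 = 32·59 + 2.

45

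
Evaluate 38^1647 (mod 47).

Successive squares of 38 mod 47: 38^1≡38, 38^2≡34, 38^4≡28, 38^8≡32, 38^16≡37, 38^32≡6, 38^64≡36, 38^128≡27, 38^256≡24, 38^512≡12, 38^1024≡3.
Since 1647 = 1 + 2 + 4 + 8 + 32 + 64 + 512 + 1024 in binary, 38^1647 ≡ 38·34·28·32·6·36·12·3 ≡ 39 (mod 47).

39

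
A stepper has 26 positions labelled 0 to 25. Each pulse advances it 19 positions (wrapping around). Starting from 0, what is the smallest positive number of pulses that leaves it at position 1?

11

19·11 = 209 = 8·26 + 1, so 19⁻¹ ≡ 11 (mod 26).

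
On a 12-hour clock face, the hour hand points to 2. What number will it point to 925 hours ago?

925 = 77·12 + 1, so 925 mod 12 = 1.
2 − 1 → 1 on a 12-hour dial.

1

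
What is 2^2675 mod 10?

Powers of 2 mod 10 repeat with period 4: 2, 4, 8, 6.
2675 mod 4 = 3, so the last digit matches 2^3 = 8.

8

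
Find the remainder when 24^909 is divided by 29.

By repeated squaring mod 29: 24^1≡24, 24^2≡25, 24^4≡16, 24^8≡24, 24^16≡25, 24^32≡16, 24^64≡24, 24^128≡25, 24^256≡16, 24^512≡24.
909 = 1 + 4 + 8 + 128 + 256 + 512, so 24^909 ≡ 24·16·24·25·16·24 ≡ 23 (mod 29).

23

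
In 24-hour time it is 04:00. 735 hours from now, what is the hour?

Dividing 735 by 24 gives quotient 30 and remainder 15.
(4 + 15) mod 24 = 19.

19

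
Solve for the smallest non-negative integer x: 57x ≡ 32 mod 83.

69

57⁻¹ ≡ 67 (mod 83) because 57·67 = 3819 = 46·83 + 1.
So x ≡ 67·32 = 2144 ≡ 69 (mod 83).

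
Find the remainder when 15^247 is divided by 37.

By repeated squaring mod 37: 15^1≡15, 15^2≡3, 15^4≡9, 15^8≡7, 15^16≡12, 15^32≡33, 15^64≡16, 15^128≡34.
Since 247 = 1 + 2 + 4 + 16 + 32 + 64 + 128 in binary, 15^247 ≡ 15·3·9·12·33·16·34 ≡ 17 (mod 37).

17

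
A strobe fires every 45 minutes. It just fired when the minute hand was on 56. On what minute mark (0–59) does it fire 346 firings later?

346·45 = 15570.
15570 mod 60 = 30 (since 259·60 = 15540).
(56 + 30) mod 60 = 26.

26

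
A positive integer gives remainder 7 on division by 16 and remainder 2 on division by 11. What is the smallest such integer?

x ≡ 2 (mod 11) gives x ∈ {2, 13, 24, 35, 46, 57, 68, 79, …}.
The first of these with x mod 16 = 7 is 167.

167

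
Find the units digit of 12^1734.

Last digits of 2^n: 2, 4, 8, 6 (period 4).
1734 mod 4 = 2, so the last digit matches 2^2 = 4.

4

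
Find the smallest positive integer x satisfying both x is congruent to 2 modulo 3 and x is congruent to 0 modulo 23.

x ≡ 2 (mod 3) gives x ∈ {2, 5, 8, 11, 14, 17, 20, 23}.
The first of these with x mod 23 = 0 is 23.

23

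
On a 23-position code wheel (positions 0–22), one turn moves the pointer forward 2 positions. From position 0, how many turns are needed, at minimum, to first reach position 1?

12

23 = 11·2 + 1
2 = 2·1 + 0
Back-substituting gives 2·12 ≡ 1 (mod 23).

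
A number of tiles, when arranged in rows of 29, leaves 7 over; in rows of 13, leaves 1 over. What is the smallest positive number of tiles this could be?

326

x ≡ 1 (mod 13) gives x ∈ {1, 14, 27, 40, 53, 66, 79, 92, …}.
The first of these with x mod 29 = 7 is 326.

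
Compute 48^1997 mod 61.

Successive squares of 48 mod 61: 48^1≡48, 48^2≡47, 48^4≡13, 48^8≡47, 48^16≡13, 48^32≡47, 48^64≡13, 48^128≡47, 48^256≡13, 48^512≡47, 48^1024≡13.
Since 1997 = 1 + 4 + 8 + 64 + 128 + 256 + 512 + 1024 in binary, 48^1997 ≡ 48·13·47·13·47·13·47·13 ≡ 14 (mod 61).

14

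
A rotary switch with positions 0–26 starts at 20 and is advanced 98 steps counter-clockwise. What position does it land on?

98 mod 27 = 17 (since 3·27 = 81).
(20 − 17) mod 27 = 3.

3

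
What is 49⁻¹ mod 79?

49·50 = 2450 = 31·79 + 1, so 49⁻¹ ≡ 50 (mod 79).

50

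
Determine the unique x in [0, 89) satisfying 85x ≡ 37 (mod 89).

13

85⁻¹ ≡ 22 (mod 89) because 85·22 = 1870 = 21·89 + 1.
So x ≡ 22·37 = 814 ≡ 13 (mod 89).
Check: 85·13 = 1105 = 12·89 + 37.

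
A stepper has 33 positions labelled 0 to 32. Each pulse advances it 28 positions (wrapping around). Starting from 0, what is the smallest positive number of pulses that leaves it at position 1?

13

28·13 = 364 = 11·33 + 1, so 28⁻¹ ≡ 13 (mod 33).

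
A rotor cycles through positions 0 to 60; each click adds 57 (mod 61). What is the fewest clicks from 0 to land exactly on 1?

15

61 = 1·57 + 4
57 = 14·4 + 1
4 = 4·1 + 0
Back-substituting gives 57·15 ≡ 1 (mod 61).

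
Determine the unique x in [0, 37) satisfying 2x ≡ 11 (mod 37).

2⁻¹ ≡ 19 (mod 37) because 2·19 = 38 = 1·37 + 1.
So x ≡ 19·11 = 209 ≡ 24 (mod 37).
Check: 2·24 = 48 = 1·37 + 11.

24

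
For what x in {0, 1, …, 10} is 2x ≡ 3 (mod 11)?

7

2⁻¹ ≡ 6 (mod 11) because 2·6 = 12 = 1·11 + 1.
So x ≡ 6·3 = 18 ≡ 7 (mod 11).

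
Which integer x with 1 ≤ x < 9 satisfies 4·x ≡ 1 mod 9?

4·7 = 28 = 3·9 + 1, so 4⁻¹ ≡ 7 (mod 9).

7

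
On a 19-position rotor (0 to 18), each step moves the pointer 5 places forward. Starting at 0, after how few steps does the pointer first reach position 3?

12

The inverse of 5 mod 19 is 4 (since 5·4 = 20 ≡ 1).
So x ≡ 4·3 = 12 ≡ 12 (mod 19).
Check: 5·12 = 60 = 3·19 + 3.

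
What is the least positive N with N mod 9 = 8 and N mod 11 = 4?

Since 11·5 ≡ 1 (mod 9), take x = 4 + 11·((8−4)·5 mod 9) = 4 + 11·2 = 26.
Check: 26 mod 9 = 8, 26 mod 11 = 4.

26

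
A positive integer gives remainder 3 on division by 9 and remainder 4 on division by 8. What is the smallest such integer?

x ≡ 4 (mod 8) gives x ∈ {4, 12}.
The first of these with x mod 9 = 3 is 12.

12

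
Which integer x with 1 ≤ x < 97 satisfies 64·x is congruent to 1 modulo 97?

64·47 = 3008 = 31·97 + 1, so 64⁻¹ ≡ 47 (mod 97).

47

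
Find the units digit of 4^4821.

4

The units digit of 4^n cycles with period 2: 4, 6, …
4821 mod 2 = 1, so the last digit matches 4^1 = 4.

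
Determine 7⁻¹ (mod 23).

23 = 3·7 + 2
7 = 3·2 + 1
2 = 2·1 + 0
Back-substituting gives 7·10 ≡ 1 (mod 23).

10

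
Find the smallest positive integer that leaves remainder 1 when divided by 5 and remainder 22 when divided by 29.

51

x ≡ 1 (mod 5) gives x ∈ {1, 6, 11, 16, 21, 26, 31, 36, …}.
The first of these with x mod 29 = 22 is 51.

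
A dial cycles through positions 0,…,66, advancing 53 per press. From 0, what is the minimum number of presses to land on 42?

The inverse of 53 mod 67 is 43 (since 53·43 = 2279 ≡ 1).
So x ≡ 43·42 = 1806 ≡ 64 (mod 67).
Check: 53·64 = 3392 = 50·67 + 42.

64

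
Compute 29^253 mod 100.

89

Successive squares of 29 mod 100: 29^1≡29, 29^2≡41, 29^4≡81, 29^8≡61, 29^16≡21, 29^32≡41, 29^64≡81, 29^128≡61.
Since 253 = 1 + 4 + 8 + 16 + 32 + 64 + 128 in binary, 29^253 ≡ 29·81·61·21·41·81·61 ≡ 89 (mod 100).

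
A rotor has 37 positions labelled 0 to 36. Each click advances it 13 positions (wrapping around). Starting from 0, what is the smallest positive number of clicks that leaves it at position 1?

20

13·20 = 260 = 7·37 + 1, so 13⁻¹ ≡ 20 (mod 37).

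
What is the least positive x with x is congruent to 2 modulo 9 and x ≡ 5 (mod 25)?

155

x ≡ 2 (mod 9) gives x ∈ {2, 11, 20, 29, 38, 47, 56, 65, …}.
The first of these with x mod 25 = 5 is 155.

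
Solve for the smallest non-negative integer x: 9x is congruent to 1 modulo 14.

9⁻¹ ≡ 11 (mod 14) because 9·11 = 99 = 7·14 + 1.
So x ≡ 11·1 = 11 ≡ 11 (mod 14).

11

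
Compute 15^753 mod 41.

Square-and-reduce mod 41: 15^1≡15, 15^2≡20, 15^4≡31, 15^8≡18, 15^16≡37, 15^32≡16, 15^64≡10, 15^128≡18, 15^256≡37, 15^512≡16.
753 = 1 + 16 + 32 + 64 + 128 + 512, so 15^753 ≡ 15·37·16·10·18·16 ≡ 35 (mod 41).

35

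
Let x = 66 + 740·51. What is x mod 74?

66

740·51 = 37740.
Dividing 37740 by 74 gives quotient 510 and remainder 0.
(66 + 0) mod 74 = 66.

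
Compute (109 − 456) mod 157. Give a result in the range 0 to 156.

456 = 2·157 + 142, so 456 mod 157 = 142.
(109 − 142) mod 157 = 124.

124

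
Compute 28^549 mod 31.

2

Square-and-reduce mod 31: 28^1≡28, 28^2≡9, 28^4≡19, 28^8≡20, 28^16≡28, 28^32≡9, 28^64≡19, 28^128≡20, 28^256≡28, 28^512≡9.
549 = 1 + 4 + 32 + 512, so 28^549 ≡ 28·19·9·9 ≡ 2 (mod 31).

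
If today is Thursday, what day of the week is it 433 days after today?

433 = 61·7 + 6, so 433 mod 7 = 6.
Thursday + 6 days → Wednesday.

Wednesday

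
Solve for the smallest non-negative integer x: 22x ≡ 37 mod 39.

The inverse of 22 mod 39 is 16 (since 22·16 = 352 ≡ 1).
So x ≡ 16·37 = 592 ≡ 7 (mod 39).

7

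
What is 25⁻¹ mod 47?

47 = 1·25 + 22
25 = 1·22 + 3
22 = 7·3 + 1
3 = 3·1 + 0
Back-substituting gives 25·32 ≡ 1 (mod 47).

32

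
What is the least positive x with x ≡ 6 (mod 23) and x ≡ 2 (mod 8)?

x ≡ 2 (mod 8) gives x ∈ {2, 10, 18, 26, 34, 42, 50, 58, …}.
The first of these with x mod 23 = 6 is 98.

98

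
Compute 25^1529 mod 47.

28

By repeated squaring mod 47: 25^1≡25, 25^2≡14, 25^4≡8, 25^8≡17, 25^16≡7, 25^32≡2, 25^64≡4, 25^128≡16, 25^256≡21, 25^512≡18, 25^1024≡42.
Since 1529 = 1 + 8 + 16 + 32 + 64 + 128 + 256 + 1024 in binary, 25^1529 ≡ 25·17·7·2·4·16·21·42 ≡ 28 (mod 47).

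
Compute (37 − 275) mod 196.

275 = 1·196 + 79, so 275 mod 196 = 79.
(37 − 79) mod 196 = 154.

154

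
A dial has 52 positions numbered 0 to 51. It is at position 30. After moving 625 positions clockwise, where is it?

625 mod 52 = 1 (since 12·52 = 624).
(30 + 1) mod 52 = 31.

31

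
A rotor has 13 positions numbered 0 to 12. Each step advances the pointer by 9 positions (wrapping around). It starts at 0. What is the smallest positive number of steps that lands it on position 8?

The inverse of 9 mod 13 is 3 (since 9·3 = 27 ≡ 1).
Multiplying both sides by 3: x ≡ 3·8 = 24 ≡ 11 (mod 13).
Check: 9·11 = 99 = 7·13 + 8.

11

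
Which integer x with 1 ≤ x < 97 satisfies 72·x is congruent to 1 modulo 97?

72·31 = 2232 = 23·97 + 1, so 72⁻¹ ≡ 31 (mod 97).

31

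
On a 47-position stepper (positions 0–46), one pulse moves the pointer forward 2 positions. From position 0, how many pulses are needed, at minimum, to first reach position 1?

47 = 23·2 + 1
2 = 2·1 + 0
Back-substituting gives 2·24 ≡ 1 (mod 47).

24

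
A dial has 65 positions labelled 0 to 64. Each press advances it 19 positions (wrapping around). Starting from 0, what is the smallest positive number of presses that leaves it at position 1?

19·24 = 456 = 7·65 + 1, so 19⁻¹ ≡ 24 (mod 65).

24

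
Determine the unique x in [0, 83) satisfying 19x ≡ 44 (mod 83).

The inverse of 19 mod 83 is 35 (since 19·35 = 665 ≡ 1).
So x ≡ 35·44 = 1540 ≡ 46 (mod 83).
Check: 19·46 = 874 = 10·83 + 44.

46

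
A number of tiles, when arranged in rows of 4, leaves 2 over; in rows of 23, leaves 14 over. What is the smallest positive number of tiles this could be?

14

Since 23·3 ≡ 1 (mod 4), take x = 14 + 23·((2−14)·3 mod 4) = 14 + 23·0 = 14.
Check: 14 mod 4 = 2, 14 mod 23 = 14.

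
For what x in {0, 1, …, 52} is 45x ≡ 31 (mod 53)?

16

45⁻¹ ≡ 33 (mod 53) because 45·33 = 1485 = 28·53 + 1.
Multiplying both sides by 33: x ≡ 33·31 = 1023 ≡ 16 (mod 53).
Check: 45·16 = 720 = 13·53 + 31.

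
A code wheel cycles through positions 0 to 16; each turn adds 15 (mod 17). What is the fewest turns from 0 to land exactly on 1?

8

15·8 = 120 = 7·17 + 1, so 15⁻¹ ≡ 8 (mod 17).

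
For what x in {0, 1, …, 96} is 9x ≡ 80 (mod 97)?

9⁻¹ ≡ 54 (mod 97) because 9·54 = 486 = 5·97 + 1.
So x ≡ 54·80 = 4320 ≡ 52 (mod 97).
Check: 9·52 = 468 = 4·97 + 80.

52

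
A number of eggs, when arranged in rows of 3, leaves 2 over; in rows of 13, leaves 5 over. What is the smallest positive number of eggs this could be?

x ≡ 2 (mod 3) gives x ∈ {2, 5}.
The first of these with x mod 13 = 5 is 5.

5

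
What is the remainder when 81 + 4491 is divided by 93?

4491 mod 93 = 27 (since 48·93 = 4464).
(81 + 27) mod 93 = 15.

15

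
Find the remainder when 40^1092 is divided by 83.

81

By repeated squaring mod 83: 40^1≡40, 40^2≡23, 40^4≡31, 40^8≡48, 40^16≡63, 40^32≡68, 40^64≡59, 40^128≡78, 40^256≡25, 40^512≡44, 40^1024≡27.
1092 = 4 + 64 + 1024, so 40^1092 ≡ 31·59·27 ≡ 81 (mod 83).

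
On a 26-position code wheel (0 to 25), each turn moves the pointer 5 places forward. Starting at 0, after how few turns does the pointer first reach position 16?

The inverse of 5 mod 26 is 21 (since 5·21 = 105 ≡ 1).
Multiplying both sides by 21: x ≡ 21·16 = 336 ≡ 24 (mod 26).
Check: 5·24 = 120 = 4·26 + 16.

24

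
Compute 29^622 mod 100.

41

Square-and-reduce mod 100: 29^1≡29, 29^2≡41, 29^4≡81, 29^8≡61, 29^16≡21, 29^32≡41, 29^64≡81, 29^128≡61, 29^256≡21, 29^512≡41.
Since 622 = 2 + 4 + 8 + 32 + 64 + 512 in binary, 29^622 ≡ 41·81·61·41·81·41 ≡ 41 (mod 100).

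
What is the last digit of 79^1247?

9

Last digits of 9^n: 9, 1 (period 2).
1247 leaves remainder 1 on division by 2, so 79^1247 ends in 9.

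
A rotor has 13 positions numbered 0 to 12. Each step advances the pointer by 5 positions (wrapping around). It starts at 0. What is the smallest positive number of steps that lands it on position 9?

5⁻¹ ≡ 8 (mod 13) because 5·8 = 40 = 3·13 + 1.
Multiplying both sides by 8: x ≡ 8·9 = 72 ≡ 7 (mod 13).

7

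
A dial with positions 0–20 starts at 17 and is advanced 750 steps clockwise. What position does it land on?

11

750 = 35·21 + 15, so 750 mod 21 = 15.
(17 + 15) mod 21 = 11.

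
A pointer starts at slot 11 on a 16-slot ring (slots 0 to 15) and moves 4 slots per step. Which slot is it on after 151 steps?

7

151·4 = 604.
604 = 37·16 + 12, so 604 mod 16 = 12.
(11 + 12) mod 16 = 7.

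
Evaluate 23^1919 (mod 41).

By repeated squaring mod 41: 23^1≡23, 23^2≡37, 23^4≡16, 23^8≡10, 23^16≡18, 23^32≡37, 23^64≡16, 23^128≡10, 23^256≡18, 23^512≡37, 23^1024≡16.
Since 1919 = 1 + 2 + 4 + 8 + 16 + 32 + 64 + 256 + 512 + 1024 in binary, 23^1919 ≡ 23·37·16·10·18·37·16·18·37·16 ≡ 25 (mod 41).

25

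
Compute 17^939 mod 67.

By repeated squaring mod 67: 17^1≡17, 17^2≡21, 17^4≡39, 17^8≡47, 17^16≡65, 17^32≡4, 17^64≡16, 17^128≡55, 17^256≡10, 17^512≡33.
Since 939 = 1 + 2 + 8 + 32 + 128 + 256 + 512 in binary, 17^939 ≡ 17·21·47·4·55·10·33 ≡ 59 (mod 67).

59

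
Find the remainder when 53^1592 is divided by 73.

By repeated squaring mod 73: 53^1≡53, 53^2≡35, 53^4≡57, 53^8≡37, 53^16≡55, 53^32≡32, 53^64≡2, 53^128≡4, 53^256≡16, 53^512≡37, 53^1024≡55.
1592 = 8 + 16 + 32 + 512 + 1024, so 53^1592 ≡ 37·55·32·37·55 ≡ 37 (mod 73).

37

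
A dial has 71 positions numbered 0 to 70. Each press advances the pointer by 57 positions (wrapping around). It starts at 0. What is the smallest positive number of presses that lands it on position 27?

The inverse of 57 mod 71 is 5 (since 57·5 = 285 ≡ 1).
Multiplying both sides by 5: x ≡ 5·27 = 135 ≡ 64 (mod 71).

64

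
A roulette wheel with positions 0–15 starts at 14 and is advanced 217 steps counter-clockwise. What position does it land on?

5

217 − 13·16 = 9, so 217 ≡ 9 (mod 16).
(14 − 9) mod 16 = 5.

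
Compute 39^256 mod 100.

Successive squares of 39 mod 100: 39^1≡39, 39^2≡21, 39^4≡41, 39^8≡81, 39^16≡61, 39^32≡21, 39^64≡41, 39^128≡81, 39^256≡61.
256 = 256, so 39^256 ≡ 61 ≡ 61 (mod 100).

61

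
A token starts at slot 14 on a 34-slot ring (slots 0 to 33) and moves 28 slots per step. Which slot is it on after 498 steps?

18

498·28 = 13944.
13944 − 410·34 = 4, so 13944 ≡ 4 (mod 34).
(14 + 4) mod 34 = 18.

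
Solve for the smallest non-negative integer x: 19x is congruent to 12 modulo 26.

2

19⁻¹ ≡ 11 (mod 26) because 19·11 = 209 = 8·26 + 1.
So x ≡ 11·12 = 132 ≡ 2 (mod 26).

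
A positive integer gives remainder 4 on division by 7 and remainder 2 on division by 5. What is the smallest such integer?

x ≡ 2 (mod 5) gives x ∈ {2, 7, 12, 17, 22, 27, 32}.
The first of these with x mod 7 = 4 is 32.

32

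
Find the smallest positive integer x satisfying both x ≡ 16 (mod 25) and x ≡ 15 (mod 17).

66

Since 17·3 ≡ 1 (mod 25), take x = 15 + 17·((16−15)·3 mod 25) = 15 + 17·3 = 66.
Check: 66 mod 25 = 16, 66 mod 17 = 15.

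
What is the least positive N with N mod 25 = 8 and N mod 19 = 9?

x ≡ 9 (mod 19) gives x ∈ {9, 28, 47, 66, 85, 104, 123, 142, …}.
The first of these with x mod 25 = 8 is 408.

408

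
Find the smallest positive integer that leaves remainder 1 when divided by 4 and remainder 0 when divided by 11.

33

Since 11·3 ≡ 1 (mod 4), take x = 0 + 11·((1−0)·3 mod 4) = 0 + 11·3 = 33.
Check: 33 mod 4 = 1, 33 mod 11 = 0.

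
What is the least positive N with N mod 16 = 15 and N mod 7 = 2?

79

x ≡ 2 (mod 7) gives x ∈ {2, 9, 16, 23, 30, 37, 44, 51, …}.
The first of these with x mod 16 = 15 is 79.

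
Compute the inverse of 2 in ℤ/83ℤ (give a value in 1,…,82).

83 = 41·2 + 1
2 = 2·1 + 0
Back-substituting gives 2·42 ≡ 1 (mod 83).

42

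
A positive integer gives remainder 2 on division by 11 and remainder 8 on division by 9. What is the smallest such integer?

35

x ≡ 8 (mod 9) gives x ∈ {8, 17, 26, 35}.
The first of these with x mod 11 = 2 is 35.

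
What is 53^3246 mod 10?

The units digit of 53^n cycles with period 4: 3, 9, 7, 1, …
3246 mod 4 = 2, so the last digit matches 3^2 = 9.

9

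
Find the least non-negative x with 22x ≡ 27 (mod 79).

12

22⁻¹ ≡ 18 (mod 79) because 22·18 = 396 = 5·79 + 1.
So x ≡ 18·27 = 486 ≡ 12 (mod 79).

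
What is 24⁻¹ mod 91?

19

24·19 = 456 = 5·91 + 1, so 24⁻¹ ≡ 19 (mod 91).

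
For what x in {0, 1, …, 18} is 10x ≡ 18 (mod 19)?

The inverse of 10 mod 19 is 2 (since 10·2 = 20 ≡ 1).
Multiplying both sides by 2: x ≡ 2·18 = 36 ≡ 17 (mod 19).
Check: 10·17 = 170 = 8·19 + 18.

17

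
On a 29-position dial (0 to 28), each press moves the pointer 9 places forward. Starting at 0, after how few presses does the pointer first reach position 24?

22

9⁻¹ ≡ 13 (mod 29) because 9·13 = 117 = 4·29 + 1.
So x ≡ 13·24 = 312 ≡ 22 (mod 29).
Check: 9·22 = 198 = 6·29 + 24.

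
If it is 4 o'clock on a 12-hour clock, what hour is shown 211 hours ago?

211 = 17·12 + 7, so 211 mod 12 = 7.
4 − 7 → 9 on a 12-hour dial.

9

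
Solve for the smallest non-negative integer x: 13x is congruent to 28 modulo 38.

8

13⁻¹ ≡ 3 (mod 38) because 13·3 = 39 = 1·38 + 1.
Multiplying both sides by 3: x ≡ 3·28 = 84 ≡ 8 (mod 38).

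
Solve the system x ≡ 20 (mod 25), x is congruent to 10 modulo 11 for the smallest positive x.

x ≡ 10 (mod 11) gives x ∈ {10, 21, 32, 43, 54, 65, 76, 87, …}.
The first of these with x mod 25 = 20 is 120.

120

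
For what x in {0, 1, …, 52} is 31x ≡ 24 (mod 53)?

23

The inverse of 31 mod 53 is 12 (since 31·12 = 372 ≡ 1).
So x ≡ 12·24 = 288 ≡ 23 (mod 53).
Check: 31·23 = 713 = 13·53 + 24.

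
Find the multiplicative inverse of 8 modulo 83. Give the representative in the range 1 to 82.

83 = 10·8 + 3
8 = 2·3 + 2
3 = 1·2 + 1
2 = 2·1 + 0
Back-substituting gives 8·52 ≡ 1 (mod 83).

52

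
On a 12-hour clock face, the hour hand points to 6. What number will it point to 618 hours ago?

12

618 mod 12 = 6 (since 51·12 = 612).
6 − 6 → 12 on a 12-hour dial.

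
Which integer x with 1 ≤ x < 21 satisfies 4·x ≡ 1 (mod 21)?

21 = 5·4 + 1
4 = 4·1 + 0
Back-substituting gives 4·16 ≡ 1 (mod 21).

16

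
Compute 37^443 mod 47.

Successive squares of 37 mod 47: 37^1≡37, 37^2≡6, 37^4≡36, 37^8≡27, 37^16≡24, 37^32≡12, 37^64≡3, 37^128≡9, 37^256≡34.
Since 443 = 1 + 2 + 8 + 16 + 32 + 128 + 256 in binary, 37^443 ≡ 37·6·27·24·12·9·34 ≡ 28 (mod 47).

28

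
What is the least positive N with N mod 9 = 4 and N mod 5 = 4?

4

Since 5·2 ≡ 1 (mod 9), take x = 4 + 5·((4−4)·2 mod 9) = 4 + 5·0 = 4.
Check: 4 mod 9 = 4, 4 mod 5 = 4.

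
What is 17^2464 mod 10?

Last digits of 7^n: 7, 9, 3, 1 (period 4).
2464 mod 4 = 0, so the last digit matches 7^4 = 1.

1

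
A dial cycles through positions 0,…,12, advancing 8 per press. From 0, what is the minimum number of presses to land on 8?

1

The inverse of 8 mod 13 is 5 (since 8·5 = 40 ≡ 1).
Multiplying both sides by 5: x ≡ 5·8 = 40 ≡ 1 (mod 13).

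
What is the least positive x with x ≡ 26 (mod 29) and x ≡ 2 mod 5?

Since 5·6 ≡ 1 (mod 29), take x = 2 + 5·((26−2)·6 mod 29) = 2 + 5·28 = 142.
Check: 142 mod 29 = 26, 142 mod 5 = 2.

142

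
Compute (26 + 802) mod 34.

802 − 23·34 = 20, so 802 ≡ 20 (mod 34).
(26 + 20) mod 34 = 12.

12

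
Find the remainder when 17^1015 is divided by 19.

Square-and-reduce mod 19: 17^1≡17, 17^2≡4, 17^4≡16, 17^8≡9, 17^16≡5, 17^32≡6, 17^64≡17, 17^128≡4, 17^256≡16, 17^512≡9.
1015 = 1 + 2 + 4 + 16 + 32 + 64 + 128 + 256 + 512, so 17^1015 ≡ 17·4·16·5·6·17·4·16·9 ≡ 5 (mod 19).

5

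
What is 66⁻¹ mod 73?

52

73 = 1·66 + 7
66 = 9·7 + 3
7 = 2·3 + 1
3 = 3·1 + 0
Back-substituting gives 66·52 ≡ 1 (mod 73).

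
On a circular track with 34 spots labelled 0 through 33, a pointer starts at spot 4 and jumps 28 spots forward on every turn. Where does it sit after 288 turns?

288·28 = 8064.
8064 mod 34 = 6 (since 237·34 = 8058).
(4 + 6) mod 34 = 10.

10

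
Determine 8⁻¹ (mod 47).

6

47 = 5·8 + 7
8 = 1·7 + 1
7 = 7·1 + 0
Back-substituting gives 8·6 ≡ 1 (mod 47).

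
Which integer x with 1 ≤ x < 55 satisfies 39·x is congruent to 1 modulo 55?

39·24 = 936 = 17·55 + 1, so 39⁻¹ ≡ 24 (mod 55).

24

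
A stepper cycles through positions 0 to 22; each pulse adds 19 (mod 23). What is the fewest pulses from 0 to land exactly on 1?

23 = 1·19 + 4
19 = 4·4 + 3
4 = 1·3 + 1
3 = 3·1 + 0
Back-substituting gives 19·17 ≡ 1 (mod 23).

17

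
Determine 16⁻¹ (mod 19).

16·6 = 96 = 5·19 + 1, so 16⁻¹ ≡ 6 (mod 19).

6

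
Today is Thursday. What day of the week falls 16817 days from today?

Sunday

Dividing 16817 by 7 gives quotient 2402 and remainder 3.
Thursday + 3 days → Sunday.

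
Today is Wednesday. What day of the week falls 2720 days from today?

Sunday

2720 mod 7 = 4 (since 388·7 = 2716).
Wednesday + 4 days → Sunday.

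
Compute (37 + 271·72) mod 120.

109

271·72 = 19512.
19512 = 162·120 + 72, so 19512 mod 120 = 72.
(37 + 72) mod 120 = 109.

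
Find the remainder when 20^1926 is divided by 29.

20

Successive squares of 20 mod 29: 20^1≡20, 20^2≡23, 20^4≡7, 20^8≡20, 20^16≡23, 20^32≡7, 20^64≡20, 20^128≡23, 20^256≡7, 20^512≡20, 20^1024≡23.
Since 1926 = 2 + 4 + 128 + 256 + 512 + 1024 in binary, 20^1926 ≡ 23·7·23·7·20·23 ≡ 20 (mod 29).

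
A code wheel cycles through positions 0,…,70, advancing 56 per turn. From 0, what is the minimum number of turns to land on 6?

The inverse of 56 mod 71 is 52 (since 56·52 = 2912 ≡ 1).
Multiplying both sides by 52: x ≡ 52·6 = 312 ≡ 28 (mod 71).
Check: 56·28 = 1568 = 22·71 + 6.

28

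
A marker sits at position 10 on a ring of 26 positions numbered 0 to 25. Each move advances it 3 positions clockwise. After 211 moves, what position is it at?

19

211·3 = 633.
633 = 24·26 + 9, so 633 mod 26 = 9.
(10 + 9) mod 26 = 19.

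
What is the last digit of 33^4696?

Powers of 3 mod 10 repeat with period 4: 3, 9, 7, 1.
4696 leaves remainder 0 on division by 4, so 33^4696 ends in 1.

1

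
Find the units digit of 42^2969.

Powers of 2 mod 10 repeat with period 4: 2, 4, 8, 6.
2969 mod 4 = 1, so the last digit matches 2^1 = 2.

2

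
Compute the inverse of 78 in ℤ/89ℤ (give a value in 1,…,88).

8

89 = 1·78 + 11
78 = 7·11 + 1
11 = 11·1 + 0
Back-substituting gives 78·8 ≡ 1 (mod 89).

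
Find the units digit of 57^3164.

1

The units digit of 57^n cycles with period 4: 7, 9, 3, 1, …
3164 leaves remainder 0 on division by 4, so 57^3164 ends in 1.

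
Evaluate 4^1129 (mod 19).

By repeated squaring mod 19: 4^1≡4, 4^2≡16, 4^4≡9, 4^8≡5, 4^16≡6, 4^32≡17, 4^64≡4, 4^128≡16, 4^256≡9, 4^512≡5, 4^1024≡6.
Since 1129 = 1 + 8 + 32 + 64 + 1024 in binary, 4^1129 ≡ 4·5·17·4·6 ≡ 9 (mod 19).

9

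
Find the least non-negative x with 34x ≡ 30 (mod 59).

34⁻¹ ≡ 33 (mod 59) because 34·33 = 1122 = 19·59 + 1.
So x ≡ 33·30 = 990 ≡ 46 (mod 59).

46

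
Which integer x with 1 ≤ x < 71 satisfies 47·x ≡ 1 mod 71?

68

47·68 = 3196 = 45·71 + 1, so 47⁻¹ ≡ 68 (mod 71).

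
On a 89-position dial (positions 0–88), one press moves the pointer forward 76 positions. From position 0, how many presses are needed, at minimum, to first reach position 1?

41

89 = 1·76 + 13
76 = 5·13 + 11
13 = 1·11 + 2
11 = 5·2 + 1
2 = 2·1 + 0
Back-substituting gives 76·41 ≡ 1 (mod 89).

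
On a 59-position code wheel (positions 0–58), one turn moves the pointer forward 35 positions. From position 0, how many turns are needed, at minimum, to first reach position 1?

27

59 = 1·35 + 24
35 = 1·24 + 11
24 = 2·11 + 2
11 = 5·2 + 1
2 = 2·1 + 0
Back-substituting gives 35·27 ≡ 1 (mod 59).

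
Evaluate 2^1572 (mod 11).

4

Successive squares of 2 mod 11: 2^1≡2, 2^2≡4, 2^4≡5, 2^8≡3, 2^16≡9, 2^32≡4, 2^64≡5, 2^128≡3, 2^256≡9, 2^512≡4, 2^1024≡5.
1572 = 4 + 32 + 512 + 1024, so 2^1572 ≡ 5·4·4·5 ≡ 4 (mod 11).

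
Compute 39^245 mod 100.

By repeated squaring mod 100: 39^1≡39, 39^2≡21, 39^4≡41, 39^8≡81, 39^16≡61, 39^32≡21, 39^64≡41, 39^128≡81.
245 = 1 + 4 + 16 + 32 + 64 + 128, so 39^245 ≡ 39·41·61·21·41·81 ≡ 99 (mod 100).

99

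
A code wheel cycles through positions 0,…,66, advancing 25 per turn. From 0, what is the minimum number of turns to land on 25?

The inverse of 25 mod 67 is 59 (since 25·59 = 1475 ≡ 1).
Multiplying both sides by 59: x ≡ 59·25 = 1475 ≡ 1 (mod 67).
Check: 25·1 = 25 = 0·67 + 25.

1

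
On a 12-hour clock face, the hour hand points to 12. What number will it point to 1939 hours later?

1939 − 161·12 = 7, so 1939 ≡ 7 (mod 12).
12 + 7 → 7 on a 12-hour dial.

7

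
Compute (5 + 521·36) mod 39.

2

521·36 = 18756.
18756 − 480·39 = 36, so 18756 ≡ 36 (mod 39).
(5 + 36) mod 39 = 2.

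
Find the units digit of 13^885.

3

Last digits of 3^n: 3, 9, 7, 1 (period 4).
885 leaves remainder 1 on division by 4, so 13^885 ends in 3.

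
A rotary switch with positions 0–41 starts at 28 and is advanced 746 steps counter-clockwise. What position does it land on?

746 = 17·42 + 32, so 746 mod 42 = 32.
(28 − 32) mod 42 = 38.

38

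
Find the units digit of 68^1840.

6

Last digits of 8^n: 8, 4, 2, 6 (period 4).
1840 mod 4 = 0, so the last digit matches 8^4 = 6.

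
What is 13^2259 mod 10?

Powers of 3 mod 10 repeat with period 4: 3, 9, 7, 1.
2259 leaves remainder 3 on division by 4, so 13^2259 ends in 7.

7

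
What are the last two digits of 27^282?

29

Square-and-reduce mod 100: 27^1≡27, 27^2≡29, 27^4≡41, 27^8≡81, 27^16≡61, 27^32≡21, 27^64≡41, 27^128≡81, 27^256≡61.
282 = 2 + 8 + 16 + 256, so 27^282 ≡ 29·81·61·61 ≡ 29 (mod 100).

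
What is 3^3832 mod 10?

Powers of 3 mod 10 repeat with period 4: 3, 9, 7, 1.
3832 mod 4 = 0, so the last digit matches 3^4 = 1.

1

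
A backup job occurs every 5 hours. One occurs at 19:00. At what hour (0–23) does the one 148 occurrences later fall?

15

148·5 = 740.
740 = 30·24 + 20, so 740 mod 24 = 20.
(19 + 20) mod 24 = 15.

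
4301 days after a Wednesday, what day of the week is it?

Dividing 4301 by 7 gives quotient 614 and remainder 3.
Wednesday + 3 days → Saturday.

Saturday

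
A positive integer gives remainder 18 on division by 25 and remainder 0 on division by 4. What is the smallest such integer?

x ≡ 0 (mod 4) gives x ∈ {0, 4, 8, 12, 16, 20, 24, 28, …}.
The first of these with x mod 25 = 18 is 68.

68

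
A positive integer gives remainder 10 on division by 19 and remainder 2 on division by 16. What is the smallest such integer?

x ≡ 2 (mod 16) gives x ∈ {2, 18, 34, 50, 66, 82, 98, 114, …}.
The first of these with x mod 19 = 10 is 162.

162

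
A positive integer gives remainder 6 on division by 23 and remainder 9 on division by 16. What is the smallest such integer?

121

x ≡ 9 (mod 16) gives x ∈ {9, 25, 41, 57, 73, 89, 105, 121}.
The first of these with x mod 23 = 6 is 121.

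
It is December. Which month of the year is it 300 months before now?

300 = 25·12 + 0, so 300 mod 12 = 0.
December − 0 months → December.

December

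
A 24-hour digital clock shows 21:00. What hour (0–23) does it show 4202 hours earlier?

4202 = 175·24 + 2, so 4202 mod 24 = 2.
(21 − 2) mod 24 = 19.

19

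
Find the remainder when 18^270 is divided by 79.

62

By repeated squaring mod 79: 18^1≡18, 18^2≡8, 18^4≡64, 18^8≡67, 18^16≡65, 18^32≡38, 18^64≡22, 18^128≡10, 18^256≡21.
270 = 2 + 4 + 8 + 256, so 18^270 ≡ 8·64·67·21 ≡ 62 (mod 79).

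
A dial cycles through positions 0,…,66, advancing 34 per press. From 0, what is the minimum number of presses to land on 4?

8

34⁻¹ ≡ 2 (mod 67) because 34·2 = 68 = 1·67 + 1.
So x ≡ 2·4 = 8 ≡ 8 (mod 67).
Check: 34·8 = 272 = 4·67 + 4.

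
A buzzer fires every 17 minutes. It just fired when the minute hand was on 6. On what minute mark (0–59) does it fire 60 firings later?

60·17 = 1020.
Dividing 1020 by 60 gives quotient 17 and remainder 0.
(6 + 0) mod 60 = 6.

6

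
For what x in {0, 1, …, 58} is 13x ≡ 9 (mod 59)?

37

The inverse of 13 mod 59 is 50 (since 13·50 = 650 ≡ 1).
So x ≡ 50·9 = 450 ≡ 37 (mod 59).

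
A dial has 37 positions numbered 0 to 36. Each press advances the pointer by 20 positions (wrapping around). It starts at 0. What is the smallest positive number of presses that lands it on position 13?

The inverse of 20 mod 37 is 13 (since 20·13 = 260 ≡ 1).
Multiplying both sides by 13: x ≡ 13·13 = 169 ≡ 21 (mod 37).

21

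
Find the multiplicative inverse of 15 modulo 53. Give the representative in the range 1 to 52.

46

15·46 = 690 = 13·53 + 1, so 15⁻¹ ≡ 46 (mod 53).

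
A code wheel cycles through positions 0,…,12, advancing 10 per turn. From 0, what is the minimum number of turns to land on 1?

The inverse of 10 mod 13 is 4 (since 10·4 = 40 ≡ 1).
Multiplying both sides by 4: x ≡ 4·1 = 4 ≡ 4 (mod 13).
Check: 10·4 = 40 = 3·13 + 1.

4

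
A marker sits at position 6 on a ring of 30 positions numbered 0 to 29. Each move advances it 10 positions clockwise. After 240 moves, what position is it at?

6

240·10 = 2400.
2400 = 80·30 + 0, so 2400 mod 30 = 0.
(6 + 0) mod 30 = 6.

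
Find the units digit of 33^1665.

Last digits of 3^n: 3, 9, 7, 1 (period 4).
1665 mod 4 = 1, so the last digit matches 3^1 = 3.

3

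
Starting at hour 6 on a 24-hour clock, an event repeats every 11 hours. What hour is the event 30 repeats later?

30·11 = 330.
Dividing 330 by 24 gives quotient 13 and remainder 18.
(6 + 18) mod 24 = 0.

0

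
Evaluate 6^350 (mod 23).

By repeated squaring mod 23: 6^1≡6, 6^2≡13, 6^4≡8, 6^8≡18, 6^16≡2, 6^32≡4, 6^64≡16, 6^128≡3, 6^256≡9.
Since 350 = 2 + 4 + 8 + 16 + 64 + 256 in binary, 6^350 ≡ 13·8·18·2·16·9 ≡ 16 (mod 23).

16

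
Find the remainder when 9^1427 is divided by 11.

Square-and-reduce mod 11: 9^1≡9, 9^2≡4, 9^4≡5, 9^8≡3, 9^16≡9, 9^32≡4, 9^64≡5, 9^128≡3, 9^256≡9, 9^512≡4, 9^1024≡5.
1427 = 1 + 2 + 16 + 128 + 256 + 1024, so 9^1427 ≡ 9·4·9·3·9·5 ≡ 4 (mod 11).

4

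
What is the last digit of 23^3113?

Last digits of 3^n: 3, 9, 7, 1 (period 4).
3113 mod 4 = 1, so the last digit matches 3^1 = 3.

3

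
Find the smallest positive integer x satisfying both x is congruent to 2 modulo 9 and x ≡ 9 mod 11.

x ≡ 2 (mod 9) gives x ∈ {2, 11, 20}.
The first of these with x mod 11 = 9 is 20.

20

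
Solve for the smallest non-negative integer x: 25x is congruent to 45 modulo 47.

30

The inverse of 25 mod 47 is 32 (since 25·32 = 800 ≡ 1).
Multiplying both sides by 32: x ≡ 32·45 = 1440 ≡ 30 (mod 47).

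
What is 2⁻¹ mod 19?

10

19 = 9·2 + 1
2 = 2·1 + 0
Back-substituting gives 2·10 ≡ 1 (mod 19).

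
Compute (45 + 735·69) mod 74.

735·69 = 50715.
Dividing 50715 by 74 gives quotient 685 and remainder 25.
(45 + 25) mod 74 = 70.

70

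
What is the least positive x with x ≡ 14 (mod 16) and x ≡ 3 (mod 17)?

190

Since 17·1 ≡ 1 (mod 16), take x = 3 + 17·((14−3)·1 mod 16) = 3 + 17·11 = 190.
Check: 190 mod 16 = 14, 190 mod 17 = 3.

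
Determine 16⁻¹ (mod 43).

16·35 = 560 = 13·43 + 1, so 16⁻¹ ≡ 35 (mod 43).

35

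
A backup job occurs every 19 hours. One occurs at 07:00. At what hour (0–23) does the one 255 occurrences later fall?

255·19 = 4845.
4845 = 201·24 + 21, so 4845 mod 24 = 21.
(7 + 21) mod 24 = 4.

4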